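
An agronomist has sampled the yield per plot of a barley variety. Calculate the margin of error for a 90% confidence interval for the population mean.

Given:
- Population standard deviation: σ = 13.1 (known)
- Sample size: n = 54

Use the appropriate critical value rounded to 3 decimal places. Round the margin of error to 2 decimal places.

The population standard deviation σ is known, so use the z-interval margin of error formula.

For 90% confidence, z* = 1.645 (from standard normal table)

Margin of error formula for z-interval: E = z* × σ/√n

E = 1.645 × 13.1/√54
  = 1.645 × 1.782684
  = 2.9325

Rounded to 2 decimal places:

2.93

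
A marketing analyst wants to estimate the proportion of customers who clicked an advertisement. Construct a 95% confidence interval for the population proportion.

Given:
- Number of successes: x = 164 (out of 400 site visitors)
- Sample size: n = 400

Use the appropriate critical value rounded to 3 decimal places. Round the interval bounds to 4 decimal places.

Sample proportion: p̂ = 164/400 = 0.410000

Check conditions for normal approximation:
  np̂ = 164 ≥ 10 ✓
  n(1-p̂) = 236 ≥ 10 ✓

The sample is large enough, so use a z-interval (normal approximation) for the proportion.

For 95% confidence, z* = 1.96 (from standard normal table)

Standard error: SE = √(p̂(1-p̂)/n) = √(0.410000×0.590000/400) = 0.02459167

Margin of error: E = z* × SE = 1.96 × 0.02459167 = 0.048200

Z-interval: p̂ ± E = 0.410000 ± 0.048200 = (0.361800, 0.458200)

Rounded to 4 decimal places:

(0.3618, 0.4582)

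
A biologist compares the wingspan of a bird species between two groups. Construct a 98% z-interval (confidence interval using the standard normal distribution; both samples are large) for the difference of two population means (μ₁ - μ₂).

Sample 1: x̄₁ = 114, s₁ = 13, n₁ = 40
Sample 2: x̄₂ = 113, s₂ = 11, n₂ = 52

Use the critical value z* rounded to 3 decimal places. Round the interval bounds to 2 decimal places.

Both samples are large (n₁ = 40 ≥ 30, n₂ = 52 ≥ 30), so a z-interval for the difference of means applies.

Point estimate: x̄₁ - x̄₂ = 114 - 113 = 1

Standard error: SE = √(s₁²/n₁ + s₂²/n₂)
= √(13²/40 + 11²/52)
= √(4.225000 + 2.326923)
= 2.559672

For 98% confidence, z* = 2.326 (from standard normal table)
Margin of error: E = z* × SE = 2.326 × 2.559672 = 5.9538

Z-interval: (x̄₁ - x̄₂) ± E = 1 ± 5.9538 = (-4.9538, 6.9538)

Rounded to 2 decimal places:

(-4.95, 6.95)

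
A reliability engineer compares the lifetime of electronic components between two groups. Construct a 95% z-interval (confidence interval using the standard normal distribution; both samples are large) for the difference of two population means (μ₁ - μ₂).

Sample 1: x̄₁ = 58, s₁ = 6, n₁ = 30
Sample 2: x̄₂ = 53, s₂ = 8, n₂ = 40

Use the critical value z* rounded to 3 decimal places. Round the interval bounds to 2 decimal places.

Both samples are large (n₁ = 30 ≥ 30, n₂ = 40 ≥ 30), so a z-interval for the difference of means applies.

Point estimate: x̄₁ - x̄₂ = 58 - 53 = 5

Standard error: SE = √(s₁²/n₁ + s₂²/n₂)
= √(6²/30 + 8²/40)
= √(1.200000 + 1.600000)
= 1.673320

For 95% confidence, z* = 1.96 (from standard normal table)
Margin of error: E = z* × SE = 1.96 × 1.673320 = 3.2797

Z-interval: (x̄₁ - x̄₂) ± E = 5 ± 3.2797 = (1.7203, 8.2797)

Rounded to 2 decimal places:

(1.72, 8.28)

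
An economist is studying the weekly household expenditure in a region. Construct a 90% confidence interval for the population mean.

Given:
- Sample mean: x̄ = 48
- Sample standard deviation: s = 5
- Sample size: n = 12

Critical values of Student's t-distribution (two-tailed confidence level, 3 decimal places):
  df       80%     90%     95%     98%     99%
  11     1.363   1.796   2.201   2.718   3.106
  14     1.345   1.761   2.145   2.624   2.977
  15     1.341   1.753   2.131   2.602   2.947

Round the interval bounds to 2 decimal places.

The population standard deviation σ is unknown (only the sample standard deviation s is given), so use a t-interval with df = n - 1 = 12 - 1 = 11.

For 90% confidence with df = 11, t* = 1.796 (from t-table)

Standard error: SE = s/√n = 5/√12 = 1.443376

Margin of error: E = t* × SE = 1.796 × 1.443376 = 2.5923

T-interval: x̄ ± E = 48 ± 2.5923 = (45.4077, 50.5923)

Rounded to 2 decimal places:

(45.41, 50.59)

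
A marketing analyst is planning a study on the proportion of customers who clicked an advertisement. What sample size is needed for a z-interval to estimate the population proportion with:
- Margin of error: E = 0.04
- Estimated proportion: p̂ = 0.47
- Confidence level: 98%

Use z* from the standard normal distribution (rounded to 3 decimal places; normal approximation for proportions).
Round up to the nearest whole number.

Using z* for proportion z-interval (normal approximation).

For 98% confidence, z* = 2.326 (from standard normal table)

Sample size formula for proportion z-interval: n = z*²p̂(1-p̂)/E²

n = 2.326² × 0.47 × 0.53 / 0.04²
  = 5.410276 × 0.2491 / 0.0016
  = 842.3123

Round up to the nearest whole number: n = 843

843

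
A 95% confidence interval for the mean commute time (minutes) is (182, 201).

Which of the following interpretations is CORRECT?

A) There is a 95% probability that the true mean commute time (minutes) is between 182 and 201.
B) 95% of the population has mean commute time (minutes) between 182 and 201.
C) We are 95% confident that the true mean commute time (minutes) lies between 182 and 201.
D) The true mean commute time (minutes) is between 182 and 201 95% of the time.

A confidence interval represents our confidence in the procedure, not a probability statement about the parameter.

Key concept: If we repeated this sampling process many times and computed a 95% CI each time, about 95% of those intervals would contain the true population parameter.

For this specific interval (182, 201):
- Midpoint (point estimate): 191.5
- Margin of error: 9.5

The correct interpretation is the one stating confidence that the true parameter lies in the interval — option C.

C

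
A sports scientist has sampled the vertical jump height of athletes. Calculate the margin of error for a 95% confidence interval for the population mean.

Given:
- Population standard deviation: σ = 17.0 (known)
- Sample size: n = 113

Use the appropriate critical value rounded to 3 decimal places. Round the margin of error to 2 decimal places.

The population standard deviation σ is known, so use the z-interval margin of error formula.

For 95% confidence, z* = 1.96 (from standard normal table)

Margin of error formula for z-interval: E = z* × σ/√n

E = 1.96 × 17.0/√113
  = 1.96 × 1.599225
  = 3.1345

Rounded to 2 decimal places:

3.13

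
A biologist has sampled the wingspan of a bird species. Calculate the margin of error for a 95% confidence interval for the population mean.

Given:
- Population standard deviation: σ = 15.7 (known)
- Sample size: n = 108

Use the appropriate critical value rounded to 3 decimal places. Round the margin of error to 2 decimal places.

The population standard deviation σ is known, so use the z-interval margin of error formula.

For 95% confidence, z* = 1.96 (from standard normal table)

Margin of error formula for z-interval: E = z* × σ/√n

E = 1.96 × 15.7/√108
  = 1.96 × 1.510733
  = 2.9610

Rounded to 2 decimal places:

2.96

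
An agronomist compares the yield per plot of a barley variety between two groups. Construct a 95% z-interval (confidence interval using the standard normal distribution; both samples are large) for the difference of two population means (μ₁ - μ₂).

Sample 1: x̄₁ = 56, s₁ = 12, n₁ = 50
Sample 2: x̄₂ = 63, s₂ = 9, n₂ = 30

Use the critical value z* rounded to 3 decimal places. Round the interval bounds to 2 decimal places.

Both samples are large (n₁ = 50 ≥ 30, n₂ = 30 ≥ 30), so a z-interval for the difference of means applies.

Point estimate: x̄₁ - x̄₂ = 56 - 63 = -7

Standard error: SE = √(s₁²/n₁ + s₂²/n₂)
= √(12²/50 + 9²/30)
= √(2.880000 + 2.700000)
= 2.362202

For 95% confidence, z* = 1.96 (from standard normal table)
Margin of error: E = z* × SE = 1.96 × 2.362202 = 4.6299

Z-interval: (x̄₁ - x̄₂) ± E = -7 ± 4.6299 = (-11.6299, -2.3701)

Rounded to 2 decimal places:

(-11.63, -2.37)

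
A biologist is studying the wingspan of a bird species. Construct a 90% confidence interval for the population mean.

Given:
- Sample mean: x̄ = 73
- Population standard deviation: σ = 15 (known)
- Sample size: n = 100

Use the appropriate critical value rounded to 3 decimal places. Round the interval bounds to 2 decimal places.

The population standard deviation σ is known, so use a z-interval (standard normal critical value).

For 90% confidence, z* = 1.645 (from standard normal table)

Standard error: SE = σ/√n = 15/√100 = 1.500000

Margin of error: E = z* × SE = 1.645 × 1.500000 = 2.4675

Z-interval: x̄ ± E = 73 ± 2.4675 = (70.5325, 75.4675)

Rounded to 2 decimal places:

(70.53, 75.47)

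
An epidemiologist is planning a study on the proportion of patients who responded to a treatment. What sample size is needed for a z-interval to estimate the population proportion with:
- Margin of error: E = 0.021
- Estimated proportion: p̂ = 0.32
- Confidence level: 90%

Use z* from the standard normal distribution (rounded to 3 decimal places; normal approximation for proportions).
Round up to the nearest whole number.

Using z* for proportion z-interval (normal approximation).

For 90% confidence, z* = 1.645 (from standard normal table)

Sample size formula for proportion z-interval: n = z*²p̂(1-p̂)/E²

n = 1.645² × 0.32 × 0.68 / 0.021²
  = 2.706025 × 0.2176 / 0.000441
  = 1335.2178

Round up to the nearest whole number: n = 1336

1336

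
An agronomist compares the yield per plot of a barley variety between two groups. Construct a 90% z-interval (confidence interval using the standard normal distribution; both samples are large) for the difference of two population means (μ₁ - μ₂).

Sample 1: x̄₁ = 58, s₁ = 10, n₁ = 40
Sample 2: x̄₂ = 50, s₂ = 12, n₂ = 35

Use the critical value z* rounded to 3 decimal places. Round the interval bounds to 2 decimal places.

Both samples are large (n₁ = 40 ≥ 30, n₂ = 35 ≥ 30), so a z-interval for the difference of means applies.

Point estimate: x̄₁ - x̄₂ = 58 - 50 = 8

Standard error: SE = √(s₁²/n₁ + s₂²/n₂)
= √(10²/40 + 12²/35)
= √(2.500000 + 4.114286)
= 2.571825

For 90% confidence, z* = 1.645 (from standard normal table)
Margin of error: E = z* × SE = 1.645 × 2.571825 = 4.2307

Z-interval: (x̄₁ - x̄₂) ± E = 8 ± 4.2307 = (3.7693, 12.2307)

Rounded to 2 decimal places:

(3.77, 12.23)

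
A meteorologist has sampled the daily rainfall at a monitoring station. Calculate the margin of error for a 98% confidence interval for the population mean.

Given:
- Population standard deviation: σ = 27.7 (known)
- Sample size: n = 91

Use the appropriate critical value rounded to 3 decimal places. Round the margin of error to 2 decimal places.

The population standard deviation σ is known, so use the z-interval margin of error formula.

For 98% confidence, z* = 2.326 (from standard normal table)

Margin of error formula for z-interval: E = z* × σ/√n

E = 2.326 × 27.7/√91
  = 2.326 × 2.903749
  = 6.7541

Rounded to 2 decimal places:

6.75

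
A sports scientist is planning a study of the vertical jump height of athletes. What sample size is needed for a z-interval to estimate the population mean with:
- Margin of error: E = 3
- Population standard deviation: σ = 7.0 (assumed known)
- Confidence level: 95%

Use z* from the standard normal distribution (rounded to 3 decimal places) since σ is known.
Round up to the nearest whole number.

Using z* since population σ is known (z-interval formula).

For 95% confidence, z* = 1.96 (from standard normal table)

Sample size formula for z-interval: n = (z*σ/E)²

n = (1.96 × 7.0 / 3)²
  = (4.573333)²
  = 20.9154

Round up to the nearest whole number: n = 21

21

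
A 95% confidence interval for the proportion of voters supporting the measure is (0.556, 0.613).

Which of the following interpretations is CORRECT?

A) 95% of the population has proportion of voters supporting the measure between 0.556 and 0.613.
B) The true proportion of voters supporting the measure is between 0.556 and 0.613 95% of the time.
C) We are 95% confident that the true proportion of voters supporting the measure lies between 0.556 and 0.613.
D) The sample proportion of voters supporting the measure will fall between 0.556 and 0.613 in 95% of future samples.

A confidence interval represents our confidence in the procedure, not a probability statement about the parameter.

Key concept: If we repeated this sampling process many times and computed a 95% CI each time, about 95% of those intervals would contain the true population parameter.

For this specific interval (0.556, 0.613):
- Midpoint (point estimate): 0.5845
- Margin of error: 0.0285

The correct interpretation is the one stating confidence that the true parameter lies in the interval — option C.

C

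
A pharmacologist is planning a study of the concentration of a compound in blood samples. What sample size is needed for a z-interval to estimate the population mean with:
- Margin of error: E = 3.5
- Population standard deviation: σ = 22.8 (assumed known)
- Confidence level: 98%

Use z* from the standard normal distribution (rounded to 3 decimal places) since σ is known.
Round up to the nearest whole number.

Using z* since population σ is known (z-interval formula).

For 98% confidence, z* = 2.326 (from standard normal table)

Sample size formula for z-interval: n = (z*σ/E)²

n = (2.326 × 22.8 / 3.5)²
  = (15.152229)²
  = 229.5900

Round up to the nearest whole number: n = 230

230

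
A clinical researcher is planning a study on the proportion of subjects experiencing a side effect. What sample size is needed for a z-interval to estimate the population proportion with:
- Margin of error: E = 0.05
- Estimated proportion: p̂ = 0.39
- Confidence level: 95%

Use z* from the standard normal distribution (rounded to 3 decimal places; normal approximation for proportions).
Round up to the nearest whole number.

Using z* for proportion z-interval (normal approximation).

For 95% confidence, z* = 1.96 (from standard normal table)

Sample size formula for proportion z-interval: n = z*²p̂(1-p̂)/E²

n = 1.96² × 0.39 × 0.61 / 0.05²
  = 3.8416 × 0.2379 / 0.0025
  = 365.5667

Round up to the nearest whole number: n = 366

366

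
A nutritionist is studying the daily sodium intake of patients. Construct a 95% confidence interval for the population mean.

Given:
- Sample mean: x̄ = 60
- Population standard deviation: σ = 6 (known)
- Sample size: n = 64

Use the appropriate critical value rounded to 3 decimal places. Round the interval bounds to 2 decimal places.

The population standard deviation σ is known, so use a z-interval (standard normal critical value).

For 95% confidence, z* = 1.96 (from standard normal table)

Standard error: SE = σ/√n = 6/√64 = 0.750000

Margin of error: E = z* × SE = 1.96 × 0.750000 = 1.4700

Z-interval: x̄ ± E = 60 ± 1.4700 = (58.5300, 61.4700)

Rounded to 2 decimal places:

(58.53, 61.47)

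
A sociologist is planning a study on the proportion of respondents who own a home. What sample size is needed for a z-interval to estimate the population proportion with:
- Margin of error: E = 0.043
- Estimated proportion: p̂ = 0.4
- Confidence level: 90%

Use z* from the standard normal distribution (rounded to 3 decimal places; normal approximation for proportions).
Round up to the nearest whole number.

Using z* for proportion z-interval (normal approximation).

For 90% confidence, z* = 1.645 (from standard normal table)

Sample size formula for proportion z-interval: n = z*²p̂(1-p̂)/E²

n = 1.645² × 0.4 × 0.6 / 0.043²
  = 2.706025 × 0.24 / 0.001849
  = 351.2418

Round up to the nearest whole number: n = 352

352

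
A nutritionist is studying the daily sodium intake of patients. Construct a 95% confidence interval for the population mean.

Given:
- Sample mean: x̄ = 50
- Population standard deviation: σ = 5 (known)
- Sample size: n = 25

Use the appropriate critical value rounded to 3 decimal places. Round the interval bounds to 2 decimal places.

The population standard deviation σ is known, so use a z-interval (standard normal critical value).

For 95% confidence, z* = 1.96 (from standard normal table)

Standard error: SE = σ/√n = 5/√25 = 1.000000

Margin of error: E = z* × SE = 1.96 × 1.000000 = 1.9600

Z-interval: x̄ ± E = 50 ± 1.9600 = (48.0400, 51.9600)

Rounded to 2 decimal places:

(48.04, 51.96)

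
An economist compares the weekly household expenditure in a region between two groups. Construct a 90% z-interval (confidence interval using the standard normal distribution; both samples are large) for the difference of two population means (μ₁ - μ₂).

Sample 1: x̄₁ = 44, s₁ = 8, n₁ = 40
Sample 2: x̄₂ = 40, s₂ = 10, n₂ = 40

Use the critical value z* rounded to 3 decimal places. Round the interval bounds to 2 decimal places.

Both samples are large (n₁ = 40 ≥ 30, n₂ = 40 ≥ 30), so a z-interval for the difference of means applies.

Point estimate: x̄₁ - x̄₂ = 44 - 40 = 4

Standard error: SE = √(s₁²/n₁ + s₂²/n₂)
= √(8²/40 + 10²/40)
= √(1.600000 + 2.500000)
= 2.024846

For 90% confidence, z* = 1.645 (from standard normal table)
Margin of error: E = z* × SE = 1.645 × 2.024846 = 3.3309

Z-interval: (x̄₁ - x̄₂) ± E = 4 ± 3.3309 = (0.6691, 7.3309)

Rounded to 2 decimal places:

(0.67, 7.33)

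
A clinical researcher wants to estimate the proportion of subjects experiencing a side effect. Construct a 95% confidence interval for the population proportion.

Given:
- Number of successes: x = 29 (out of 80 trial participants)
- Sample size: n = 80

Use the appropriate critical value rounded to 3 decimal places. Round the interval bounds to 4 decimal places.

Sample proportion: p̂ = 29/80 = 0.362500

Check conditions for normal approximation:
  np̂ = 29 ≥ 10 ✓
  n(1-p̂) = 51 ≥ 10 ✓

The sample is large enough, so use a z-interval (normal approximation) for the proportion.

For 95% confidence, z* = 1.96 (from standard normal table)

Standard error: SE = √(p̂(1-p̂)/n) = √(0.362500×0.637500/80) = 0.05374637

Margin of error: E = z* × SE = 1.96 × 0.05374637 = 0.105343

Z-interval: p̂ ± E = 0.362500 ± 0.105343 = (0.257157, 0.467843)

Rounded to 4 decimal places:

(0.2572, 0.4678)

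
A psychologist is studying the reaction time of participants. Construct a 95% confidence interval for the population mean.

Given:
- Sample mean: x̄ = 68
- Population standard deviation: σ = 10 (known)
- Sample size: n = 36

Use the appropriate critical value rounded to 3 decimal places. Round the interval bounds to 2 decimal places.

The population standard deviation σ is known, so use a z-interval (standard normal critical value).

For 95% confidence, z* = 1.96 (from standard normal table)

Standard error: SE = σ/√n = 10/√36 = 1.666667

Margin of error: E = z* × SE = 1.96 × 1.666667 = 3.2667

Z-interval: x̄ ± E = 68 ± 3.2667 = (64.7333, 71.2667)

Rounded to 2 decimal places:

(64.73, 71.27)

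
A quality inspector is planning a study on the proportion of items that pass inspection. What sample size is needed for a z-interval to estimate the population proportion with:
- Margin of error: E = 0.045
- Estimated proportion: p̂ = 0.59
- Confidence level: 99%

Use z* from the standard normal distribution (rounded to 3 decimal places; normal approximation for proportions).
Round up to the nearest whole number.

Using z* for proportion z-interval (normal approximation).

For 99% confidence, z* = 2.576 (from standard normal table)

Sample size formula for proportion z-interval: n = z*²p̂(1-p̂)/E²

n = 2.576² × 0.59 × 0.41 / 0.045²
  = 6.635776 × 0.2419 / 0.002025
  = 792.6885

Round up to the nearest whole number: n = 793

793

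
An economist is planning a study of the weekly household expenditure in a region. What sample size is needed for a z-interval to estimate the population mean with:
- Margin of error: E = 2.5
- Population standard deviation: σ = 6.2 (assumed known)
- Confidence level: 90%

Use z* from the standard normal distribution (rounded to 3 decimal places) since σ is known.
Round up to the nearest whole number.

Using z* since population σ is known (z-interval formula).

For 90% confidence, z* = 1.645 (from standard normal table)

Sample size formula for z-interval: n = (z*σ/E)²

n = (1.645 × 6.2 / 2.5)²
  = (4.079600)²
  = 16.6431

Round up to the nearest whole number: n = 17

17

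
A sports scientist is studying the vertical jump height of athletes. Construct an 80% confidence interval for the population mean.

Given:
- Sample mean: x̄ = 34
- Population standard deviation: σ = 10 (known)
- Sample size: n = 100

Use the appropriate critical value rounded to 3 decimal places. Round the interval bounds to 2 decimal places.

The population standard deviation σ is known, so use a z-interval (standard normal critical value).

For 80% confidence, z* = 1.282 (from standard normal table)

Standard error: SE = σ/√n = 10/√100 = 1.000000

Margin of error: E = z* × SE = 1.282 × 1.000000 = 1.2820

Z-interval: x̄ ± E = 34 ± 1.2820 = (32.7180, 35.2820)

Rounded to 2 decimal places:

(32.72, 35.28)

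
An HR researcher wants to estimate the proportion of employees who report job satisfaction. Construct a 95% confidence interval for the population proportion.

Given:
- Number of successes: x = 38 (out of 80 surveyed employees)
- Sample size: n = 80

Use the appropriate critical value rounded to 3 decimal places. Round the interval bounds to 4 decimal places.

Sample proportion: p̂ = 38/80 = 0.475000

Check conditions for normal approximation:
  np̂ = 38 ≥ 10 ✓
  n(1-p̂) = 42 ≥ 10 ✓

The sample is large enough, so use a z-interval (normal approximation) for the proportion.

For 95% confidence, z* = 1.96 (from standard normal table)

Standard error: SE = √(p̂(1-p̂)/n) = √(0.475000×0.525000/80) = 0.05583178

Margin of error: E = z* × SE = 1.96 × 0.05583178 = 0.109430

Z-interval: p̂ ± E = 0.475000 ± 0.109430 = (0.365570, 0.584430)

Rounded to 4 decimal places:

(0.3656, 0.5844)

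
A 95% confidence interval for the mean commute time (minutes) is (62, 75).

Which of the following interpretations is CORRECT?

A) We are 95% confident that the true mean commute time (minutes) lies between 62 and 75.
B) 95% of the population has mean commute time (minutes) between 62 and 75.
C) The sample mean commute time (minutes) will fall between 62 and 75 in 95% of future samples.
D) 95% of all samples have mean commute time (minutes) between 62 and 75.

A confidence interval represents our confidence in the procedure, not a probability statement about the parameter.

Key concept: If we repeated this sampling process many times and computed a 95% CI each time, about 95% of those intervals would contain the true population parameter.

For this specific interval (62, 75):
- Midpoint (point estimate): 68.5
- Margin of error: 6.5

The correct interpretation is the one stating confidence that the true parameter lies in the interval — option A.

A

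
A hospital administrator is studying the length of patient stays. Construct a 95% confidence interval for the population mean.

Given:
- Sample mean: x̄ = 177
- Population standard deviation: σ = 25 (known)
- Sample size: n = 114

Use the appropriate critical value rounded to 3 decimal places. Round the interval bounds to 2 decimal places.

The population standard deviation σ is known, so use a z-interval (standard normal critical value).

For 95% confidence, z* = 1.96 (from standard normal table)

Standard error: SE = σ/√n = 25/√114 = 2.341465

Margin of error: E = z* × SE = 1.96 × 2.341465 = 4.5893

Z-interval: x̄ ± E = 177 ± 4.5893 = (172.4107, 181.5893)

Rounded to 2 decimal places:

(172.41, 181.59)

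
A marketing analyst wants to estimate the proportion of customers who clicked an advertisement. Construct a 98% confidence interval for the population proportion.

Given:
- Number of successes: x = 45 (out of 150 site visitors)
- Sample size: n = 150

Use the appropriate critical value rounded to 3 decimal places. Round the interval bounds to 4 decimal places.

Sample proportion: p̂ = 45/150 = 0.300000

Check conditions for normal approximation:
  np̂ = 45 ≥ 10 ✓
  n(1-p̂) = 105 ≥ 10 ✓

The sample is large enough, so use a z-interval (normal approximation) for the proportion.

For 98% confidence, z* = 2.326 (from standard normal table)

Standard error: SE = √(p̂(1-p̂)/n) = √(0.300000×0.700000/150) = 0.03741657

Margin of error: E = z* × SE = 2.326 × 0.03741657 = 0.087031

Z-interval: p̂ ± E = 0.300000 ± 0.087031 = (0.212969, 0.387031)

Rounded to 4 decimal places:

(0.2130, 0.3870)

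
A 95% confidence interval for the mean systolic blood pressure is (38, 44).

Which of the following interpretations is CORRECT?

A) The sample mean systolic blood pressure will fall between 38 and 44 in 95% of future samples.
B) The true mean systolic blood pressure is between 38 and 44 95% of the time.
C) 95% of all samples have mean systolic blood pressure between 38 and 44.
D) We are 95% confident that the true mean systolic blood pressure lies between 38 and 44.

A confidence interval represents our confidence in the procedure, not a probability statement about the parameter.

Key concept: If we repeated this sampling process many times and computed a 95% CI each time, about 95% of those intervals would contain the true population parameter.

For this specific interval (38, 44):
- Midpoint (point estimate): 41
- Margin of error: 3

The correct interpretation is the one stating confidence that the true parameter lies in the interval — option D.

D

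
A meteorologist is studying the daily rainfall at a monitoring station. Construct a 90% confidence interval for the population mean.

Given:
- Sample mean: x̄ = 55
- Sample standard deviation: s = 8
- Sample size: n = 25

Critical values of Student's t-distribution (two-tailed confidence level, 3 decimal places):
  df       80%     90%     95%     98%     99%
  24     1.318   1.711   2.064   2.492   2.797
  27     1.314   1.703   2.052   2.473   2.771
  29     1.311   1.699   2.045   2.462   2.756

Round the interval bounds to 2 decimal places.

The population standard deviation σ is unknown (only the sample standard deviation s is given), so use a t-interval with df = n - 1 = 25 - 1 = 24.

For 90% confidence with df = 24, t* = 1.711 (from t-table)

Standard error: SE = s/√n = 8/√25 = 1.600000

Margin of error: E = t* × SE = 1.711 × 1.600000 = 2.7376

T-interval: x̄ ± E = 55 ± 2.7376 = (52.2624, 57.7376)

Rounded to 2 decimal places:

(52.26, 57.74)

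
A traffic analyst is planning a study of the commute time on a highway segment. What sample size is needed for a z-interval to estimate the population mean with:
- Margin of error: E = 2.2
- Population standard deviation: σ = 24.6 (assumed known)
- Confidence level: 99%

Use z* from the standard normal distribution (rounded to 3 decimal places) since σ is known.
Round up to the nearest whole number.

Using z* since population σ is known (z-interval formula).

For 99% confidence, z* = 2.576 (from standard normal table)

Sample size formula for z-interval: n = (z*σ/E)²

n = (2.576 × 24.6 / 2.2)²
  = (28.804364)²
  = 829.6914

Round up to the nearest whole number: n = 830

830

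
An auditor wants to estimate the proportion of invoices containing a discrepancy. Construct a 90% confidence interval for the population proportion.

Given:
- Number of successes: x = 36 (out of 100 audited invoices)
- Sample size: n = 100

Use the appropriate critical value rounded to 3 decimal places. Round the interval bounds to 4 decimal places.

Sample proportion: p̂ = 36/100 = 0.360000

Check conditions for normal approximation:
  np̂ = 36 ≥ 10 ✓
  n(1-p̂) = 64 ≥ 10 ✓

The sample is large enough, so use a z-interval (normal approximation) for the proportion.

For 90% confidence, z* = 1.645 (from standard normal table)

Standard error: SE = √(p̂(1-p̂)/n) = √(0.360000×0.640000/100) = 0.04800000

Margin of error: E = z* × SE = 1.645 × 0.04800000 = 0.078960

Z-interval: p̂ ± E = 0.360000 ± 0.078960 = (0.281040, 0.438960)

Rounded to 4 decimal places:

(0.2810, 0.4390)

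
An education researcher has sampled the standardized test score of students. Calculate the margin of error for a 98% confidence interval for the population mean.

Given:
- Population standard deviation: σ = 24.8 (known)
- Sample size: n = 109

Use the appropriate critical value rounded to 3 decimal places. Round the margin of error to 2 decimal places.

The population standard deviation σ is known, so use the z-interval margin of error formula.

For 98% confidence, z* = 2.326 (from standard normal table)

Margin of error formula for z-interval: E = z* × σ/√n

E = 2.326 × 24.8/√109
  = 2.326 × 2.375409
  = 5.5252

Rounded to 2 decimal places:

5.53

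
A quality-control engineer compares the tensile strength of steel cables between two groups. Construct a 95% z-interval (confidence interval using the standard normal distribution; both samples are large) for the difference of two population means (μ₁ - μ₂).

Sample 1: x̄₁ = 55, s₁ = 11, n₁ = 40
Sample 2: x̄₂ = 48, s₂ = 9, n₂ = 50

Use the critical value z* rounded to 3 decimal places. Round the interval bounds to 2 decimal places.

Both samples are large (n₁ = 40 ≥ 30, n₂ = 50 ≥ 30), so a z-interval for the difference of means applies.

Point estimate: x̄₁ - x̄₂ = 55 - 48 = 7

Standard error: SE = √(s₁²/n₁ + s₂²/n₂)
= √(11²/40 + 9²/50)
= √(3.025000 + 1.620000)
= 2.155226

For 95% confidence, z* = 1.96 (from standard normal table)
Margin of error: E = z* × SE = 1.96 × 2.155226 = 4.2242

Z-interval: (x̄₁ - x̄₂) ± E = 7 ± 4.2242 = (2.7758, 11.2242)

Rounded to 2 decimal places:

(2.78, 11.22)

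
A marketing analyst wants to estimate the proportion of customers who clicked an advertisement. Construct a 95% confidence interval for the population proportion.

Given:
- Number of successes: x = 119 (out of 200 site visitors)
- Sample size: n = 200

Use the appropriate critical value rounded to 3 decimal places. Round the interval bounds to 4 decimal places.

Sample proportion: p̂ = 119/200 = 0.595000

Check conditions for normal approximation:
  np̂ = 119 ≥ 10 ✓
  n(1-p̂) = 81 ≥ 10 ✓

The sample is large enough, so use a z-interval (normal approximation) for the proportion.

For 95% confidence, z* = 1.96 (from standard normal table)

Standard error: SE = √(p̂(1-p̂)/n) = √(0.595000×0.405000/200) = 0.03471131

Margin of error: E = z* × SE = 1.96 × 0.03471131 = 0.068034

Z-interval: p̂ ± E = 0.595000 ± 0.068034 = (0.526966, 0.663034)

Rounded to 4 decimal places:

(0.5270, 0.6630)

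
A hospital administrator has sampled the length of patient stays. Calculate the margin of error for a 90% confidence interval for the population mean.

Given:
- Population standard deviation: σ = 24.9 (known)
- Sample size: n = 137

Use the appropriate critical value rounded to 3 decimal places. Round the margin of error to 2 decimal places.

The population standard deviation σ is known, so use the z-interval margin of error formula.

For 90% confidence, z* = 1.645 (from standard normal table)

Margin of error formula for z-interval: E = z* × σ/√n

E = 1.645 × 24.9/√137
  = 1.645 × 2.127351
  = 3.4995

Rounded to 2 decimal places:

3.50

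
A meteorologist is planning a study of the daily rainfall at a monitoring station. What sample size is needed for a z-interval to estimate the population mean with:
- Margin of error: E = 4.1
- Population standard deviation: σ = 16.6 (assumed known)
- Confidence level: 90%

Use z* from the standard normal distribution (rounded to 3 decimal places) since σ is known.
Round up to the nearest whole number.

Using z* since population σ is known (z-interval formula).

For 90% confidence, z* = 1.645 (from standard normal table)

Sample size formula for z-interval: n = (z*σ/E)²

n = (1.645 × 16.6 / 4.1)²
  = (6.660244)²
  = 44.3588

Round up to the nearest whole number: n = 45

45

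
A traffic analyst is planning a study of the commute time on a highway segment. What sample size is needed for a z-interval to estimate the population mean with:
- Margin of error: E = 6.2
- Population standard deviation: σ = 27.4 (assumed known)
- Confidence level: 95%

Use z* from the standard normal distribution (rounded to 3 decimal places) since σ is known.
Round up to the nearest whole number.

Using z* since population σ is known (z-interval formula).

For 95% confidence, z* = 1.96 (from standard normal table)

Sample size formula for z-interval: n = (z*σ/E)²

n = (1.96 × 27.4 / 6.2)²
  = (8.661935)²
  = 75.0291

Round up to the nearest whole number: n = 76

76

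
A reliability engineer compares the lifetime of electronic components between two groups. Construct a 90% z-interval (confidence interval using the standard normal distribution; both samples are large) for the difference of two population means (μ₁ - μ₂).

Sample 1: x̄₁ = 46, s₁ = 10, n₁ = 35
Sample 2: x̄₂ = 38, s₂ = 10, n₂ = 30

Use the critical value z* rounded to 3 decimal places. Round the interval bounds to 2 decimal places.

Both samples are large (n₁ = 35 ≥ 30, n₂ = 30 ≥ 30), so a z-interval for the difference of means applies.

Point estimate: x̄₁ - x̄₂ = 46 - 38 = 8

Standard error: SE = √(s₁²/n₁ + s₂²/n₂)
= √(10²/35 + 10²/30)
= √(2.857143 + 3.333333)
= 2.488067

For 90% confidence, z* = 1.645 (from standard normal table)
Margin of error: E = z* × SE = 1.645 × 2.488067 = 4.0929

Z-interval: (x̄₁ - x̄₂) ± E = 8 ± 4.0929 = (3.9071, 12.0929)

Rounded to 2 decimal places:

(3.91, 12.09)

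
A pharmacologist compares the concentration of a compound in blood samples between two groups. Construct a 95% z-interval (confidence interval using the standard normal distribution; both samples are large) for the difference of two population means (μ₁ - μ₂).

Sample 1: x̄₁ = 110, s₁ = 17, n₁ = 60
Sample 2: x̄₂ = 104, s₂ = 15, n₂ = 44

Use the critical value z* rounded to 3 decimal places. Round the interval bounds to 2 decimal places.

Both samples are large (n₁ = 60 ≥ 30, n₂ = 44 ≥ 30), so a z-interval for the difference of means applies.

Point estimate: x̄₁ - x̄₂ = 110 - 104 = 6

Standard error: SE = √(s₁²/n₁ + s₂²/n₂)
= √(17²/60 + 15²/44)
= √(4.816667 + 5.113636)
= 3.151238

For 95% confidence, z* = 1.96 (from standard normal table)
Margin of error: E = z* × SE = 1.96 × 3.151238 = 6.1764

Z-interval: (x̄₁ - x̄₂) ± E = 6 ± 6.1764 = (-0.1764, 12.1764)

Rounded to 2 decimal places:

(-0.18, 12.18)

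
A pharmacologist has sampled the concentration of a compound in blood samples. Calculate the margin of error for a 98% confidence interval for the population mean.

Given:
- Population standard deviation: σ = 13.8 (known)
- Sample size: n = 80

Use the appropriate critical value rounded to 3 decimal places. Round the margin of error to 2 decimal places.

The population standard deviation σ is known, so use the z-interval margin of error formula.

For 98% confidence, z* = 2.326 (from standard normal table)

Margin of error formula for z-interval: E = z* × σ/√n

E = 2.326 × 13.8/√80
  = 2.326 × 1.542887
  = 3.5888

Rounded to 2 decimal places:

3.59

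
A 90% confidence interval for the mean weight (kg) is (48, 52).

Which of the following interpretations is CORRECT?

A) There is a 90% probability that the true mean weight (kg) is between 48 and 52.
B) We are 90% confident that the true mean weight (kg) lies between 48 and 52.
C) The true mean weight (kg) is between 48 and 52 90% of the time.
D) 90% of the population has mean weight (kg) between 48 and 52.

A confidence interval represents our confidence in the procedure, not a probability statement about the parameter.

Key concept: If we repeated this sampling process many times and computed a 90% CI each time, about 90% of those intervals would contain the true population parameter.

For this specific interval (48, 52):
- Midpoint (point estimate): 50
- Margin of error: 2

The correct interpretation is the one stating confidence that the true parameter lies in the interval — option B.

B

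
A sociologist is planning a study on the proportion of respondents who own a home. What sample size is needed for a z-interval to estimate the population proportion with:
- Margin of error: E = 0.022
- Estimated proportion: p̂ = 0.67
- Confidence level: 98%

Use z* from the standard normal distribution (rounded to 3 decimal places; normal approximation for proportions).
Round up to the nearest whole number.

Using z* for proportion z-interval (normal approximation).

For 98% confidence, z* = 2.326 (from standard normal table)

Sample size formula for proportion z-interval: n = z*²p̂(1-p̂)/E²

n = 2.326² × 0.67 × 0.33 / 0.022²
  = 5.410276 × 0.2211 / 0.000484
  = 2471.5124

Round up to the nearest whole number: n = 2472

2472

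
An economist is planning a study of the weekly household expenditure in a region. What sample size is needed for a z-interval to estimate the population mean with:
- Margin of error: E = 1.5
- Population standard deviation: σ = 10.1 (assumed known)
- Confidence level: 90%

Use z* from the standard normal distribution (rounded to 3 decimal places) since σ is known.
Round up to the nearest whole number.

Using z* since population σ is known (z-interval formula).

For 90% confidence, z* = 1.645 (from standard normal table)

Sample size formula for z-interval: n = (z*σ/E)²

n = (1.645 × 10.1 / 1.5)²
  = (11.076333)²
  = 122.6852

Round up to the nearest whole number: n = 123

123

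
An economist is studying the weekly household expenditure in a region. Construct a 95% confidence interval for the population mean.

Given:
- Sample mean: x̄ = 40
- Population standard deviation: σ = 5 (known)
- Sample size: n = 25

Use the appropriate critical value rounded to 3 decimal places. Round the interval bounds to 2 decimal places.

The population standard deviation σ is known, so use a z-interval (standard normal critical value).

For 95% confidence, z* = 1.96 (from standard normal table)

Standard error: SE = σ/√n = 5/√25 = 1.000000

Margin of error: E = z* × SE = 1.96 × 1.000000 = 1.9600

Z-interval: x̄ ± E = 40 ± 1.9600 = (38.0400, 41.9600)

Rounded to 2 decimal places:

(38.04, 41.96)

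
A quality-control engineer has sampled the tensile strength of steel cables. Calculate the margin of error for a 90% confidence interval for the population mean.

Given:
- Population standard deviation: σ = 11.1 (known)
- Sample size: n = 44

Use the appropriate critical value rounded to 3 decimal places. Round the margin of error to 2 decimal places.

The population standard deviation σ is known, so use the z-interval margin of error formula.

For 90% confidence, z* = 1.645 (from standard normal table)

Margin of error formula for z-interval: E = z* × σ/√n

E = 1.645 × 11.1/√44
  = 1.645 × 1.673388
  = 2.7527

Rounded to 2 decimal places:

2.75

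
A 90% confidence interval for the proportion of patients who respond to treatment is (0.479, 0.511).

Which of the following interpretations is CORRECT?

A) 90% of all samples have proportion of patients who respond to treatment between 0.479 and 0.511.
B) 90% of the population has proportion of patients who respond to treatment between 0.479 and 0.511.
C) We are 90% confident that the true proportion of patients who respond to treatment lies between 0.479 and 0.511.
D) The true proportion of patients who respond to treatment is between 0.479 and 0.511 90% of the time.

A confidence interval represents our confidence in the procedure, not a probability statement about the parameter.

Key concept: If we repeated this sampling process many times and computed a 90% CI each time, about 90% of those intervals would contain the true population parameter.

For this specific interval (0.479, 0.511):
- Midpoint (point estimate): 0.495
- Margin of error: 0.016

The correct interpretation is the one stating confidence that the true parameter lies in the interval — option C.

C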